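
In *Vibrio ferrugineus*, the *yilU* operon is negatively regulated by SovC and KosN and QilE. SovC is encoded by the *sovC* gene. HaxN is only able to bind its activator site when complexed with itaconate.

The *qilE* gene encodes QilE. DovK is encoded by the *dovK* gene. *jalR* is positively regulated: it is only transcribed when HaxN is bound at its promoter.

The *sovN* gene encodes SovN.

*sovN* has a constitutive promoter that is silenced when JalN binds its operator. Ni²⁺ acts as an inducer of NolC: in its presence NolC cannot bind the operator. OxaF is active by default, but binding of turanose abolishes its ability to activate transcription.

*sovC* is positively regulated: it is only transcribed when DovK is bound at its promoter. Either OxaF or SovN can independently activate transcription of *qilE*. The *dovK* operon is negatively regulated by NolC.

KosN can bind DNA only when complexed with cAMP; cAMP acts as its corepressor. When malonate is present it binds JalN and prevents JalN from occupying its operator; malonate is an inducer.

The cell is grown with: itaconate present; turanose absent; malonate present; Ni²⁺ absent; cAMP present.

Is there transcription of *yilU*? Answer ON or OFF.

OFF

Ni²⁺ is absent, so NolC is active.
With repressor NolC bound, *dovK* is not transcribed.
So DovK is not produced.
Required activator DovK is absent, so *sovC* is not transcribed.
So SovC is not produced.
cAMP is present, so KosN is active.
Turanose is absent, so OxaF is active.
Malonate is present, so JalN is inactive.
With no repressor bound, *sovN* is transcribed.
So SovN is produced and active.
Activator OxaF is present, so *qilE* is transcribed.
So QilE is produced and active.
With repressor KosN bound, *yilU* is not transcribed.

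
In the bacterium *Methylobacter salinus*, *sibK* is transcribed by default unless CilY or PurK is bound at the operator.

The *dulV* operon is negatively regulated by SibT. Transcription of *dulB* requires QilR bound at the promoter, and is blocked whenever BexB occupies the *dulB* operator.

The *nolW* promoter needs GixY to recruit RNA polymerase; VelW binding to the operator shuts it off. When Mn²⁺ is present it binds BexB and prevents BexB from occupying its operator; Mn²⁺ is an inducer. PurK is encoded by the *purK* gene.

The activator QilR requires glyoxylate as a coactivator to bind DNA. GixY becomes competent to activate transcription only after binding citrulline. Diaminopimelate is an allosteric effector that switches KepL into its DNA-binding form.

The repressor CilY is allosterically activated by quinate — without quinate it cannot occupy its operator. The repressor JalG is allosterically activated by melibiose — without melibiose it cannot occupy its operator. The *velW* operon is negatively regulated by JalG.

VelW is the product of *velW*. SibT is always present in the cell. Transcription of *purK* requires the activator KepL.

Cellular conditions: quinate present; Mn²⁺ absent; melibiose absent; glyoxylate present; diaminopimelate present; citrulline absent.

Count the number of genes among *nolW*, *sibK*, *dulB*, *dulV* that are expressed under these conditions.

0

Citrulline is absent, so GixY is inactive.
Melibiose is absent, so JalG is inactive.
With no repressor bound, *velW* is transcribed.
So VelW is produced and active.
With repressor VelW bound, *nolW* is not transcribed.
→ *nolW* is OFF.
Quinate is present, so CilY is active.
Diaminopimelate is present, so KepL is active.
No repressor is bound and KepL is active, so *purK* is transcribed.
So PurK is produced and active.
With repressor CilY bound, *sibK* is not transcribed.
→ *sibK* is OFF.
Mn²⁺ is absent, so BexB is active.
Glyoxylate is present, so QilR is active.
With repressor BexB bound, *dulB* is not transcribed.
→ *dulB* is OFF.
SibT is produced constitutively and is active.
With repressor SibT bound, *dulV* is not transcribed.
→ *dulV* is OFF.
0 of the 4 genes are transcribed.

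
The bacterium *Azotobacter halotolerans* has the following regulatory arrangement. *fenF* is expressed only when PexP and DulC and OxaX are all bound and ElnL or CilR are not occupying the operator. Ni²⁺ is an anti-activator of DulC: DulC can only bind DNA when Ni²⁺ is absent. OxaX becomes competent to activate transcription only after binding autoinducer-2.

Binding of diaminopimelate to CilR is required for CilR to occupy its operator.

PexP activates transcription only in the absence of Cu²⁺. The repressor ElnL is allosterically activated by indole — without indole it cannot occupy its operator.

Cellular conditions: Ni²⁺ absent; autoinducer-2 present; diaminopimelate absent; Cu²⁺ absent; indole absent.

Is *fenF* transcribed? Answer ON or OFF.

ON

Indole is absent, so ElnL is inactive.
Cu²⁺ is absent, so PexP is active.
Ni²⁺ is absent, so DulC is active.
Autoinducer-2 is present, so OxaX is active.
Diaminopimelate is absent, so CilR is inactive.
No repressor is bound and PexP and DulC and OxaX are active, so *fenF* is transcribed.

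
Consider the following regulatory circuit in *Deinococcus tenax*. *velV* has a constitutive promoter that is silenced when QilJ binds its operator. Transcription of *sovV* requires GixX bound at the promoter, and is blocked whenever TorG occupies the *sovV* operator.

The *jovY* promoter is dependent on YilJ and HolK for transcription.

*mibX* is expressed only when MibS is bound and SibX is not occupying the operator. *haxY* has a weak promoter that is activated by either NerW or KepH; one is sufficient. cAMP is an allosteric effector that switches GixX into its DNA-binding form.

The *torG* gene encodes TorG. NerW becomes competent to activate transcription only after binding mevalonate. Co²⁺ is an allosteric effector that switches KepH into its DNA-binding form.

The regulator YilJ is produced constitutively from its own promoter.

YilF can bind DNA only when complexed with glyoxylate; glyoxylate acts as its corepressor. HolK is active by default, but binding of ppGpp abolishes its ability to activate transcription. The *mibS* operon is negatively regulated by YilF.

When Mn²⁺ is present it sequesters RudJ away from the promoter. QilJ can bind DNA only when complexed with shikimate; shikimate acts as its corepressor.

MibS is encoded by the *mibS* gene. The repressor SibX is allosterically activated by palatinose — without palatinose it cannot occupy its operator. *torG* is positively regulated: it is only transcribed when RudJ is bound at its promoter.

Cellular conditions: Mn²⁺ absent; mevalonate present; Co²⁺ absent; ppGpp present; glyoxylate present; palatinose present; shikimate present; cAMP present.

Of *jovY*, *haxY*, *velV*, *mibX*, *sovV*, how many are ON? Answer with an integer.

1

YilJ is produced constitutively and is active.
ppGpp is present, so HolK is inactive.
Required activator HolK is absent, so *jovY* is not transcribed.
→ *jovY* is OFF.
Mevalonate is present, so NerW is active.
Co²⁺ is absent, so KepH is inactive.
Activator NerW is present, so *haxY* is transcribed.
→ *haxY* is ON.
Shikimate is present, so QilJ is active.
With repressor QilJ bound, *velV* is not transcribed.
→ *velV* is OFF.
Palatinose is present, so SibX is active.
Glyoxylate is present, so YilF is active.
With repressor YilF bound, *mibS* is not transcribed.
So MibS is not produced.
With repressor SibX bound, *mibX* is not transcribed.
→ *mibX* is OFF.
cAMP is present, so GixX is active.
Mn²⁺ is absent, so RudJ is active.
No repressor is bound and RudJ is active, so *torG* is transcribed.
So TorG is produced and active.
With repressor TorG bound, *sovV* is not transcribed.
→ *sovV* is OFF.
1 of the 5 genes is transcribed.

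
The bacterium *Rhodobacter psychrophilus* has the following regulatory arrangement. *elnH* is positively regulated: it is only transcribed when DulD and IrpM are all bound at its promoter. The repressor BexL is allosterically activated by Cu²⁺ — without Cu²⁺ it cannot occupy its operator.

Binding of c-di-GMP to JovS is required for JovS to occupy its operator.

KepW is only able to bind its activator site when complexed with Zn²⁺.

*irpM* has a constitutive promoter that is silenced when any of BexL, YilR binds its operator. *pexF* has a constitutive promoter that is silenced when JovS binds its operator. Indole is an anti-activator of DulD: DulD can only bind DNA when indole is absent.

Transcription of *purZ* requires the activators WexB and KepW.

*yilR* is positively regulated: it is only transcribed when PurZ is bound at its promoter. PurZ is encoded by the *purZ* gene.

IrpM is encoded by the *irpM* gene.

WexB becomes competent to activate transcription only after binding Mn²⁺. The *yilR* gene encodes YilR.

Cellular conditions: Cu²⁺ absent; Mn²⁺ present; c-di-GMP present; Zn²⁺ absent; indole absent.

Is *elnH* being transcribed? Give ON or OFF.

ON

Indole is absent, so DulD is active.
Cu²⁺ is absent, so BexL is inactive.
Mn²⁺ is present, so WexB is active.
Zn²⁺ is absent, so KepW is inactive.
Required activator KepW is absent, so *purZ* is not transcribed.
So PurZ is not produced.
Required activator PurZ is absent, so *yilR* is not transcribed.
So YilR is not produced.
With no repressor bound, *irpM* is transcribed.
So IrpM is produced and active.
No repressor is bound and DulD and IrpM are active, so *elnH* is transcribed.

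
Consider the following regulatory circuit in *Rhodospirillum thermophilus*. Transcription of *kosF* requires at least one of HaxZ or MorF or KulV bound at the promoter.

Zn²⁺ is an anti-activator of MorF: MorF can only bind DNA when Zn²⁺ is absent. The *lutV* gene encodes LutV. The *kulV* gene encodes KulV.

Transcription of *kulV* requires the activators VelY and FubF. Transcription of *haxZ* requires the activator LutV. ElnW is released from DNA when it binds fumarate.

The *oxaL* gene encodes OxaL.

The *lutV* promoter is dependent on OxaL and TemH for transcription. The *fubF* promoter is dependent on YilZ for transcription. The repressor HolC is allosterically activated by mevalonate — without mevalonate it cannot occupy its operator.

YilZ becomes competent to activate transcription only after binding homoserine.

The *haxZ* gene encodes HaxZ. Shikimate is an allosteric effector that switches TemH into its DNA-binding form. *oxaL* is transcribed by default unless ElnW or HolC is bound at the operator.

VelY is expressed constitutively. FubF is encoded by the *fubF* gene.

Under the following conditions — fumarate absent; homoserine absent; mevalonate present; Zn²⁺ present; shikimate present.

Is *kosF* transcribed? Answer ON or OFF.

Fumarate is absent, so ElnW is active.
Mevalonate is present, so HolC is active.
With repressor ElnW bound, *oxaL* is not transcribed.
So OxaL is not produced.
Shikimate is present, so TemH is active.
Required activator OxaL is absent, so *lutV* is not transcribed.
So LutV is not produced.
Required activator LutV is absent, so *haxZ* is not transcribed.
So HaxZ is not produced.
Zn²⁺ is present, so MorF is inactive.
VelY is produced constitutively and is active.
Homoserine is absent, so YilZ is inactive.
Required activator YilZ is absent, so *fubF* is not transcribed.
So FubF is not produced.
Required activator FubF is absent, so *kulV* is not transcribed.
So KulV is not produced.
No activator is available at the *kosF* promoter, so *kosF* is not transcribed.

OFF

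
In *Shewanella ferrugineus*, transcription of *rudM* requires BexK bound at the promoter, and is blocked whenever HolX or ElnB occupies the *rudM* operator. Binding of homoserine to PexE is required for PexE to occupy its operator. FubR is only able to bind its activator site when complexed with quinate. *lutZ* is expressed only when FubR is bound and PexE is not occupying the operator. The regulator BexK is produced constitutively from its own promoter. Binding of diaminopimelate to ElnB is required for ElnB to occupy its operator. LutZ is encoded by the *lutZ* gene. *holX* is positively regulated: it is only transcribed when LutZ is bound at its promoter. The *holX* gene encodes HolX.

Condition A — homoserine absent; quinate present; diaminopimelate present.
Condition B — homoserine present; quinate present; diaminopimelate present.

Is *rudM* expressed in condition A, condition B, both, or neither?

Condition A:
Homoserine is absent, so PexE is inactive.
Quinate is present, so FubR is active.
No repressor is bound and FubR is active, so *lutZ* is transcribed.
So LutZ is produced and active.
No repressor is bound and LutZ is active, so *holX* is transcribed.
So HolX is produced and active.
BexK is produced constitutively and is active.
Diaminopimelate is present, so ElnB is active.
With repressor HolX bound, *rudM* is not transcribed.
→ *rudM* is OFF in A.
Condition B:
Homoserine is present, so PexE is active.
Quinate is present, so FubR is active.
With repressor PexE bound, *lutZ* is not transcribed.
So LutZ is not produced.
Required activator LutZ is absent, so *holX* is not transcribed.
So HolX is not produced.
BexK is produced constitutively and is active.
Diaminopimelate is present, so ElnB is active.
With repressor ElnB bound, *rudM* is not transcribed.
→ *rudM* is OFF in B.

neither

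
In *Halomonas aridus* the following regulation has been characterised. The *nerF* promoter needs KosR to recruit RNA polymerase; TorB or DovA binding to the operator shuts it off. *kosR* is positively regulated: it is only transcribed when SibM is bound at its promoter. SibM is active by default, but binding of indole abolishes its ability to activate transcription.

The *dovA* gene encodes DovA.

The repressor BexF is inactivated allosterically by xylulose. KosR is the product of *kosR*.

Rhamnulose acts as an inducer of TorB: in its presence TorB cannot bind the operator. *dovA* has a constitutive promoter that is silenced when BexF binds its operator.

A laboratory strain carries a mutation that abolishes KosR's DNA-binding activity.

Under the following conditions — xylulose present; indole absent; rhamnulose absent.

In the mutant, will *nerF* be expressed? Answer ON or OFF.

OFF

KosR is non-functional in this strain, so it has no effect.
Rhamnulose is absent, so TorB is active.
Xylulose is present, so BexF is inactive.
With no repressor bound, *dovA* is transcribed.
So DovA is produced and active.
With repressor TorB bound, *nerF* is not transcribed.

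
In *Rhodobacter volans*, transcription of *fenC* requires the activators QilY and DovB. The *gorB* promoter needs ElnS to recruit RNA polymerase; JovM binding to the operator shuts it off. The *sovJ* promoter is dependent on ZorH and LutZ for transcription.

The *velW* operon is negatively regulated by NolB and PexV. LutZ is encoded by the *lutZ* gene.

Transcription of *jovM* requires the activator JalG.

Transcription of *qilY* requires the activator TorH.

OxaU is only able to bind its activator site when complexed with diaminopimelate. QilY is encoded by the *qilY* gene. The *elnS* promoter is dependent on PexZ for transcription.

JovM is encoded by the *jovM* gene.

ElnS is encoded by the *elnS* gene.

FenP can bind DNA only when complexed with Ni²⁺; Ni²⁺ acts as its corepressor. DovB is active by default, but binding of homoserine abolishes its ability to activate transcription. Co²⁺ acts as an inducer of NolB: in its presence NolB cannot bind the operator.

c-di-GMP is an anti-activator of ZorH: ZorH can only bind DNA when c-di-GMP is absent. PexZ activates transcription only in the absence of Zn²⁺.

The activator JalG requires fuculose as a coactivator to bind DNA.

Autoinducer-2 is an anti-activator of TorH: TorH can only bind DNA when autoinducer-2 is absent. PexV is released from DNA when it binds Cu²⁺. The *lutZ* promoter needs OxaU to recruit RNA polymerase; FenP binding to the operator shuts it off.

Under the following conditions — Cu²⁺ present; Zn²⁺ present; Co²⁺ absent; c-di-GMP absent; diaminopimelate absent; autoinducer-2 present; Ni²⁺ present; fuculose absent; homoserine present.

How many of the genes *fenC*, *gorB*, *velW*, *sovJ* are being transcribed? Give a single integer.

0

Autoinducer-2 is present, so TorH is inactive.
Required activator TorH is absent, so *qilY* is not transcribed.
So QilY is not produced.
Homoserine is present, so DovB is inactive.
Required activator QilY is absent, so *fenC* is not transcribed.
→ *fenC* is OFF.
Zn²⁺ is present, so PexZ is inactive.
Required activator PexZ is absent, so *elnS* is not transcribed.
So ElnS is not produced.
Fuculose is absent, so JalG is inactive.
Required activator JalG is absent, so *jovM* is not transcribed.
So JovM is not produced.
Required activator ElnS is absent, so *gorB* is not transcribed.
→ *gorB* is OFF.
Co²⁺ is absent, so NolB is active.
Cu²⁺ is present, so PexV is inactive.
With repressor NolB bound, *velW* is not transcribed.
→ *velW* is OFF.
c-di-GMP is absent, so ZorH is active.
Ni²⁺ is present, so FenP is active.
Diaminopimelate is absent, so OxaU is inactive.
With repressor FenP bound, *lutZ* is not transcribed.
So LutZ is not produced.
Required activator LutZ is absent, so *sovJ* is not transcribed.
→ *sovJ* is OFF.
0 of the 4 genes are transcribed.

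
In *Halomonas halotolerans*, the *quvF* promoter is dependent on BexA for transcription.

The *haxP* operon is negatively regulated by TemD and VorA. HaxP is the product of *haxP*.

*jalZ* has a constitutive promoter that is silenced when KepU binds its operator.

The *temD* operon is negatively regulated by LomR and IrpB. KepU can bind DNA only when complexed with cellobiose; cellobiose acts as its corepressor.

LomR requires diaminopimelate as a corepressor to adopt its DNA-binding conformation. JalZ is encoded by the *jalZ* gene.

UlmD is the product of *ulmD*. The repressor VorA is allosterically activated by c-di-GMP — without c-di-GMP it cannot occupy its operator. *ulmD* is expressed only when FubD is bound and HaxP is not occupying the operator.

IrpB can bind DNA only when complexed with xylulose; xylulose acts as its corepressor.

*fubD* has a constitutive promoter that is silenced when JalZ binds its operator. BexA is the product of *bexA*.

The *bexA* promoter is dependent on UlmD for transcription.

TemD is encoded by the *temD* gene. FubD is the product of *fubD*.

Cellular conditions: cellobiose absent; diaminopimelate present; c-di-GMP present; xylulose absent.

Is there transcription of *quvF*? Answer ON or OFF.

Cellobiose is absent, so KepU is inactive.
With no repressor bound, *jalZ* is transcribed.
So JalZ is produced and active.
With repressor JalZ bound, *fubD* is not transcribed.
So FubD is not produced.
Diaminopimelate is present, so LomR is active.
Xylulose is absent, so IrpB is inactive.
With repressor LomR bound, *temD* is not transcribed.
So TemD is not produced.
c-di-GMP is present, so VorA is active.
With repressor VorA bound, *haxP* is not transcribed.
So HaxP is not produced.
Required activator FubD is absent, so *ulmD* is not transcribed.
So UlmD is not produced.
Required activator UlmD is absent, so *bexA* is not transcribed.
So BexA is not produced.
Required activator BexA is absent, so *quvF* is not transcribed.

OFF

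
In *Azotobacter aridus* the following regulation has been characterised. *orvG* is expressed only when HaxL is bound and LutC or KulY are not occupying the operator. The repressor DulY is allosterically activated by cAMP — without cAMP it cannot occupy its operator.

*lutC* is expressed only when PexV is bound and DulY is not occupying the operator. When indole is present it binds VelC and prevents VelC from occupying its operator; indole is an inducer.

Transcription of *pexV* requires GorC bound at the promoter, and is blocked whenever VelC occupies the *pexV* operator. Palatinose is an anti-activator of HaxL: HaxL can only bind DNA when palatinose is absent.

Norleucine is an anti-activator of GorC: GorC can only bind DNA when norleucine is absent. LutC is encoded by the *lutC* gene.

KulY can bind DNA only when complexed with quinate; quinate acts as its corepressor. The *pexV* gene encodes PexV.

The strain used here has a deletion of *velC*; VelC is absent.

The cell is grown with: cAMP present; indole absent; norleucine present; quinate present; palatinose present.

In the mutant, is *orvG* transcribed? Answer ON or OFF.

OFF

Norleucine is present, so GorC is inactive.
VelC is non-functional in this strain, so it has no effect.
Required activator GorC is absent, so *pexV* is not transcribed.
So PexV is not produced.
cAMP is present, so DulY is active.
With repressor DulY bound, *lutC* is not transcribed.
So LutC is not produced.
Palatinose is present, so HaxL is inactive.
Quinate is present, so KulY is active.
With repressor KulY bound, *orvG* is not transcribed.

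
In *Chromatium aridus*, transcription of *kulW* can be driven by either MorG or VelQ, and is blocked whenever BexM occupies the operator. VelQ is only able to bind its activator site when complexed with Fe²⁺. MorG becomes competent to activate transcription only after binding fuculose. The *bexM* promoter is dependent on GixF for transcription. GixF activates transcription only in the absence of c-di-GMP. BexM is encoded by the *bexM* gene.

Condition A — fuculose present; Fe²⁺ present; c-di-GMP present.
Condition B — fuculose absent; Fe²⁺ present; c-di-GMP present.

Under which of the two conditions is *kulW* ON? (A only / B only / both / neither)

Condition A:
Fuculose is present, so MorG is active.
Fe²⁺ is present, so VelQ is active.
c-di-GMP is present, so GixF is inactive.
Required activator GixF is absent, so *bexM* is not transcribed.
So BexM is not produced.
Activator MorG is present, so *kulW* is transcribed.
→ *kulW* is ON in A.
Condition B:
Fuculose is absent, so MorG is inactive.
Fe²⁺ is present, so VelQ is active.
c-di-GMP is present, so GixF is inactive.
Required activator GixF is absent, so *bexM* is not transcribed.
So BexM is not produced.
Activator VelQ is present, so *kulW* is transcribed.
→ *kulW* is ON in B.

both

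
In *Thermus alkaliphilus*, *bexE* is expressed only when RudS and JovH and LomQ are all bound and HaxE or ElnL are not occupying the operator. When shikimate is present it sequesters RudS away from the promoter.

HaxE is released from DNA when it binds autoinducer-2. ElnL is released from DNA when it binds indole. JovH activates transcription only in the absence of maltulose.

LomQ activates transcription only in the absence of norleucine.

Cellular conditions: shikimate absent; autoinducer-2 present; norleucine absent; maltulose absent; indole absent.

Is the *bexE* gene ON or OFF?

Shikimate is absent, so RudS is active.
Autoinducer-2 is present, so HaxE is inactive.
Maltulose is absent, so JovH is active.
Indole is absent, so ElnL is active.
Norleucine is absent, so LomQ is active.
With repressor ElnL bound, *bexE* is not transcribed.

OFF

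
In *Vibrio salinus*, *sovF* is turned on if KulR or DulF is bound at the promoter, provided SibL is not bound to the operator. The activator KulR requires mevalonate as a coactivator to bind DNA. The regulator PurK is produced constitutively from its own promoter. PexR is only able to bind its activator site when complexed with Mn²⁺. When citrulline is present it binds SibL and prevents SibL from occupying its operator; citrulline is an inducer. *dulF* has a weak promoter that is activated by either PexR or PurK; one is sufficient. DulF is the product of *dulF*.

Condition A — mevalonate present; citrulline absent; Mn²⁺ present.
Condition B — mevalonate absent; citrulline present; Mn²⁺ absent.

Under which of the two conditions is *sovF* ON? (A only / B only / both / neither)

Condition A:
Mevalonate is present, so KulR is active.
Citrulline is absent, so SibL is active.
Mn²⁺ is present, so PexR is active.
PurK is produced constitutively and is active.
Activator PexR is present, so *dulF* is transcribed.
So DulF is produced and active.
With repressor SibL bound, *sovF* is not transcribed.
→ *sovF* is OFF in A.
Condition B:
Mevalonate is absent, so KulR is inactive.
Citrulline is present, so SibL is inactive.
Mn²⁺ is absent, so PexR is inactive.
PurK is produced constitutively and is active.
Activator PurK is present, so *dulF* is transcribed.
So DulF is produced and active.
Activator DulF is present, so *sovF* is transcribed.
→ *sovF* is ON in B.

B only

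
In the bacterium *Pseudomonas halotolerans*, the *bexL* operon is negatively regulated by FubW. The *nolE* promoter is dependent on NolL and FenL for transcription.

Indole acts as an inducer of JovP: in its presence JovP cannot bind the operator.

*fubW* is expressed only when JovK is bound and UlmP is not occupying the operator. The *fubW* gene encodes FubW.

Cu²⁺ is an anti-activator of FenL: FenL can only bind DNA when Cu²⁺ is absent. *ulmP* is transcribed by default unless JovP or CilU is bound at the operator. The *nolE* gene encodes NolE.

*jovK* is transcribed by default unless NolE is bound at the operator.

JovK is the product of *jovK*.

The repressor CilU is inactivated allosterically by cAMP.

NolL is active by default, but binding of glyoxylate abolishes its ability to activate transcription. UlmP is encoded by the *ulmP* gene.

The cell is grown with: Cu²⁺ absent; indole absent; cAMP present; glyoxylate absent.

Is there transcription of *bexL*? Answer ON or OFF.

ON

Glyoxylate is absent, so NolL is active.
Cu²⁺ is absent, so FenL is active.
No repressor is bound and NolL and FenL are active, so *nolE* is transcribed.
So NolE is produced and active.
With repressor NolE bound, *jovK* is not transcribed.
So JovK is not produced.
Indole is absent, so JovP is active.
cAMP is present, so CilU is inactive.
With repressor JovP bound, *ulmP* is not transcribed.
So UlmP is not produced.
Required activator JovK is absent, so *fubW* is not transcribed.
So FubW is not produced.
With no repressor bound, *bexL* is transcribed.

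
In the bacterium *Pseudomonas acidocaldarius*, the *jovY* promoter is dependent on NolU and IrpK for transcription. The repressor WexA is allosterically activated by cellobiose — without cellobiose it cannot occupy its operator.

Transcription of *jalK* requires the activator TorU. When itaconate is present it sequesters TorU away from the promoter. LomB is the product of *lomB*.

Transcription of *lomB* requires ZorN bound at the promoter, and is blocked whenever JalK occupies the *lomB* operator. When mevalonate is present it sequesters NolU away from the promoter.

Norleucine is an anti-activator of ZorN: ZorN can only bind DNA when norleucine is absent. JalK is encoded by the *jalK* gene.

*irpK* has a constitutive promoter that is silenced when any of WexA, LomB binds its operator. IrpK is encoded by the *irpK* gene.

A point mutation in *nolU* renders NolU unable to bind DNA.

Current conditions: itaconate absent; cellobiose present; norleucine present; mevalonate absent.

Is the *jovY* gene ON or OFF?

OFF

NolU is non-functional in this strain, so it has no effect.
Cellobiose is present, so WexA is active.
Norleucine is present, so ZorN is inactive.
Itaconate is absent, so TorU is active.
No repressor is bound and TorU is active, so *jalK* is transcribed.
So JalK is produced and active.
With repressor JalK bound, *lomB* is not transcribed.
So LomB is not produced.
With repressor WexA bound, *irpK* is not transcribed.
So IrpK is not produced.
Required activator NolU is absent, so *jovY* is not transcribed.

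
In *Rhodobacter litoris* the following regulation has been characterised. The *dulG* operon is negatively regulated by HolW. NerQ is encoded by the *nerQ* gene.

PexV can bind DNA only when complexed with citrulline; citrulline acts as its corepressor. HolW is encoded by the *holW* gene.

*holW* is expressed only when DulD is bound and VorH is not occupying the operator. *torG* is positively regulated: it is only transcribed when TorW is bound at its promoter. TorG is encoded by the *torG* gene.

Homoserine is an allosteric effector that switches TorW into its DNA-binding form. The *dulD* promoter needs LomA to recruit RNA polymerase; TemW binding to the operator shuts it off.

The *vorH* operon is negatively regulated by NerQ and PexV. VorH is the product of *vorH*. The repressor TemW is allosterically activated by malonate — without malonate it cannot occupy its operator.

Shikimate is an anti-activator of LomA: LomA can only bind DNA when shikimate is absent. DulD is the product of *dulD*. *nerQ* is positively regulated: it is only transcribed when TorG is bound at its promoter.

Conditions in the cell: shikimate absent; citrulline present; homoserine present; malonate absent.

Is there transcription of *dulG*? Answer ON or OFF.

OFF

Homoserine is present, so TorW is active.
No repressor is bound and TorW is active, so *torG* is transcribed.
So TorG is produced and active.
No repressor is bound and TorG is active, so *nerQ* is transcribed.
So NerQ is produced and active.
Citrulline is present, so PexV is active.
With repressor NerQ bound, *vorH* is not transcribed.
So VorH is not produced.
Shikimate is absent, so LomA is active.
Malonate is absent, so TemW is inactive.
No repressor is bound and LomA is active, so *dulD* is transcribed.
So DulD is produced and active.
No repressor is bound and DulD is active, so *holW* is transcribed.
So HolW is produced and active.
With repressor HolW bound, *dulG* is not transcribed.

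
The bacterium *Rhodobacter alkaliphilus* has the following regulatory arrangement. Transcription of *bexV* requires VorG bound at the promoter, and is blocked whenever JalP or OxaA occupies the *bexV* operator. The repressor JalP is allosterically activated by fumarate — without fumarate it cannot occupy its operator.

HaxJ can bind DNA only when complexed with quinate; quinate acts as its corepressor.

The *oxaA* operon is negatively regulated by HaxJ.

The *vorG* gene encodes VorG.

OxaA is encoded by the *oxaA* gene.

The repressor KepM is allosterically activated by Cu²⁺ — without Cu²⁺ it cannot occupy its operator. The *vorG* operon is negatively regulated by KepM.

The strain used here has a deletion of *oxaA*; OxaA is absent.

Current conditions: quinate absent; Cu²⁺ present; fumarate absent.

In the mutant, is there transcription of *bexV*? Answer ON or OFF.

OFF

Fumarate is absent, so JalP is inactive.
OxaA is non-functional in this strain, so it has no effect.
Cu²⁺ is present, so KepM is active.
With repressor KepM bound, *vorG* is not transcribed.
So VorG is not produced.
Required activator VorG is absent, so *bexV* is not transcribed.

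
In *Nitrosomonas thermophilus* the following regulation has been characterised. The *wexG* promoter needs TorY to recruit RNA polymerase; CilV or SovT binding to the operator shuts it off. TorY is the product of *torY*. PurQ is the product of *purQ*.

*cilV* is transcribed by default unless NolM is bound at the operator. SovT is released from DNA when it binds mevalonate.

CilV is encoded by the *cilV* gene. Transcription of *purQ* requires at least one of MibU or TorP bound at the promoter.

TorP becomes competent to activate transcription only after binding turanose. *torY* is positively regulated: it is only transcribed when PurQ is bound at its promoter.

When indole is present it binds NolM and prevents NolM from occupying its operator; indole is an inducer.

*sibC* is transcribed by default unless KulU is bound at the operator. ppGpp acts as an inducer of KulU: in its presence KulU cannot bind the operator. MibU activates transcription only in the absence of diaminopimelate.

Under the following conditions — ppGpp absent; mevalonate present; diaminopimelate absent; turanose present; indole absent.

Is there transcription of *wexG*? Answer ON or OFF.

ON

Indole is absent, so NolM is active.
With repressor NolM bound, *cilV* is not transcribed.
So CilV is not produced.
Mevalonate is present, so SovT is inactive.
Diaminopimelate is absent, so MibU is active.
Turanose is present, so TorP is active.
Activator MibU is present, so *purQ* is transcribed.
So PurQ is produced and active.
No repressor is bound and PurQ is active, so *torY* is transcribed.
So TorY is produced and active.
No repressor is bound and TorY is active, so *wexG* is transcribed.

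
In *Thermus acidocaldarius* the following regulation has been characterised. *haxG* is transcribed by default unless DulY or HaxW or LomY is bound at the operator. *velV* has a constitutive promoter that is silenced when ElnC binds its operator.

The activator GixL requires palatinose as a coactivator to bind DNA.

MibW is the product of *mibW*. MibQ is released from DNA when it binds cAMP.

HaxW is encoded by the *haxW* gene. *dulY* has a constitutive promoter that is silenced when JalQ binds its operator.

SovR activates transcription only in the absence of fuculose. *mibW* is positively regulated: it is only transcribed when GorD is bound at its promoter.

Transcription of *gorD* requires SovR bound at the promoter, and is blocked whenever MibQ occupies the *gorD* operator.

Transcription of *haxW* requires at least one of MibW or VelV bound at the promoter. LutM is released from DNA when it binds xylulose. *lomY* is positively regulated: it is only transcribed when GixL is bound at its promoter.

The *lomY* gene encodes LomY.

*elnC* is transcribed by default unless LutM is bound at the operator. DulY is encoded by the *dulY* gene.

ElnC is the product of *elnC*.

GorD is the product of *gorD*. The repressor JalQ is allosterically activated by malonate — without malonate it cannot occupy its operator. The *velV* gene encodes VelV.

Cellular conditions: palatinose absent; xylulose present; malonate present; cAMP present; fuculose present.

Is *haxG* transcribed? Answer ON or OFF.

Malonate is present, so JalQ is active.
With repressor JalQ bound, *dulY* is not transcribed.
So DulY is not produced.
cAMP is present, so MibQ is inactive.
Fuculose is present, so SovR is inactive.
Required activator SovR is absent, so *gorD* is not transcribed.
So GorD is not produced.
Required activator GorD is absent, so *mibW* is not transcribed.
So MibW is not produced.
Xylulose is present, so LutM is inactive.
With no repressor bound, *elnC* is transcribed.
So ElnC is produced and active.
With repressor ElnC bound, *velV* is not transcribed.
So VelV is not produced.
No activator is available at the *haxW* promoter, so *haxW* is not transcribed.
So HaxW is not produced.
Palatinose is absent, so GixL is inactive.
Required activator GixL is absent, so *lomY* is not transcribed.
So LomY is not produced.
With no repressor bound, *haxG* is transcribed.

ON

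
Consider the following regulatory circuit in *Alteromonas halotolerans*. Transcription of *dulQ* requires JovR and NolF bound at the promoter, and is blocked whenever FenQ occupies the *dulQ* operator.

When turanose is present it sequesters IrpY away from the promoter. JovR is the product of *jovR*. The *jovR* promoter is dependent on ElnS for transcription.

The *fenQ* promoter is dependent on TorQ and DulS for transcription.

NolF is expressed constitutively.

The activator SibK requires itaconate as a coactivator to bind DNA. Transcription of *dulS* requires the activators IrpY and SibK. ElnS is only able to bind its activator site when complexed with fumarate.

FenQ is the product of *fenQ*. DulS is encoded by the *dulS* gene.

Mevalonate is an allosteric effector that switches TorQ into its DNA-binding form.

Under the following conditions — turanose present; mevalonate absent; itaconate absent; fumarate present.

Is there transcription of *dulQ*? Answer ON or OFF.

ON

Mevalonate is absent, so TorQ is inactive.
Turanose is present, so IrpY is inactive.
Itaconate is absent, so SibK is inactive.
Required activator IrpY is absent, so *dulS* is not transcribed.
So DulS is not produced.
Required activator TorQ is absent, so *fenQ* is not transcribed.
So FenQ is not produced.
Fumarate is present, so ElnS is active.
No repressor is bound and ElnS is active, so *jovR* is transcribed.
So JovR is produced and active.
NolF is produced constitutively and is active.
No repressor is bound and JovR and NolF are active, so *dulQ* is transcribed.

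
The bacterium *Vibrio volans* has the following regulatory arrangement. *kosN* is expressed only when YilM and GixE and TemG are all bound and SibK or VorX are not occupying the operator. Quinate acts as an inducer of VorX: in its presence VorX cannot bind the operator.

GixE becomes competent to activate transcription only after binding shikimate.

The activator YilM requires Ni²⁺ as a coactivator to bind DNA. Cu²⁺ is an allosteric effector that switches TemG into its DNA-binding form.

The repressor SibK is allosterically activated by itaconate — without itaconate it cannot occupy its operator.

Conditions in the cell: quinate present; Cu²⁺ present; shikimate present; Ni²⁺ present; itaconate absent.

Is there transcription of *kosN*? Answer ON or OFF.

ON

Itaconate is absent, so SibK is inactive.
Ni²⁺ is present, so YilM is active.
Shikimate is present, so GixE is active.
Quinate is present, so VorX is inactive.
Cu²⁺ is present, so TemG is active.
No repressor is bound and YilM and GixE and TemG are active, so *kosN* is transcribed.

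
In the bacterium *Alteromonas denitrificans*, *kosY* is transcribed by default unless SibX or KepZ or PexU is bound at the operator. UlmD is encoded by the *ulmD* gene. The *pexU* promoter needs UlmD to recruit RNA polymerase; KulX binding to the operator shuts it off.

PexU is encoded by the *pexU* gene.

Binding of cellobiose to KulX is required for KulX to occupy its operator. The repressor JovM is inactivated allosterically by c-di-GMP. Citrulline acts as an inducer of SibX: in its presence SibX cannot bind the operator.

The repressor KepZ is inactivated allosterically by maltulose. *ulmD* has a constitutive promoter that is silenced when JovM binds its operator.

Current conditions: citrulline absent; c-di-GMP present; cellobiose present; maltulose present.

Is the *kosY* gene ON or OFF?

OFF

Citrulline is absent, so SibX is active.
Maltulose is present, so KepZ is inactive.
c-di-GMP is present, so JovM is inactive.
With no repressor bound, *ulmD* is transcribed.
So UlmD is produced and active.
Cellobiose is present, so KulX is active.
With repressor KulX bound, *pexU* is not transcribed.
So PexU is not produced.
With repressor SibX bound, *kosY* is not transcribed.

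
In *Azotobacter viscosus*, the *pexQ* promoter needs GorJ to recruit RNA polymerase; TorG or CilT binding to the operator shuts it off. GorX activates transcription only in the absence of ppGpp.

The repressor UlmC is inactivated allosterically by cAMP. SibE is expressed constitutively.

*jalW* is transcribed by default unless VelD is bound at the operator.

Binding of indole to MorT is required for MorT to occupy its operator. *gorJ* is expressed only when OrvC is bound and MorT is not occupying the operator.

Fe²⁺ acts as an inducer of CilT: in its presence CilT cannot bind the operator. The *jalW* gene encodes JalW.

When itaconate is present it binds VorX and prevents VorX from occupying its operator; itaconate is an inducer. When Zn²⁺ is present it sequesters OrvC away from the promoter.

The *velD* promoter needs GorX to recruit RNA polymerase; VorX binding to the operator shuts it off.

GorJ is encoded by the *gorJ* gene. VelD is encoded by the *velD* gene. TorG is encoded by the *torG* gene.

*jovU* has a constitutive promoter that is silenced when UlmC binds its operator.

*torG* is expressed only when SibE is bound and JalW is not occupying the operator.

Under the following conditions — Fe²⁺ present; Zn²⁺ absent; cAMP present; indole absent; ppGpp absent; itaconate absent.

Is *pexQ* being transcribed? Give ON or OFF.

ON

SibE is produced constitutively and is active.
Itaconate is absent, so VorX is active.
ppGpp is absent, so GorX is active.
With repressor VorX bound, *velD* is not transcribed.
So VelD is not produced.
With no repressor bound, *jalW* is transcribed.
So JalW is produced and active.
With repressor JalW bound, *torG* is not transcribed.
So TorG is not produced.
Indole is absent, so MorT is inactive.
Zn²⁺ is absent, so OrvC is active.
No repressor is bound and OrvC is active, so *gorJ* is transcribed.
So GorJ is produced and active.
Fe²⁺ is present, so CilT is inactive.
No repressor is bound and GorJ is active, so *pexQ* is transcribed.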